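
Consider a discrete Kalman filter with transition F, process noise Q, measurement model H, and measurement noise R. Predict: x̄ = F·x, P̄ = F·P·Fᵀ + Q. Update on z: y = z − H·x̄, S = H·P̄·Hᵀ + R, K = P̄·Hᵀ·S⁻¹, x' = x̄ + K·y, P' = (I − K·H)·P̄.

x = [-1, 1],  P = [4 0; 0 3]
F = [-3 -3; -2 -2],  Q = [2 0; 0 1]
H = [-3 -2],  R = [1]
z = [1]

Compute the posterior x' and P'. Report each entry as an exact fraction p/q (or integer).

x' = [-31/134, -92/603]
P' = [61/134 -38/67; -38/67 559/603]

x̄ = F·x = [0, 0]
P̄ = F·P·Fᵀ + Q = [65 42; 42 29]
y = z − H·x̄ = [1]
S = H·P̄·Hᵀ + R = [1206]
K = P̄·Hᵀ·S⁻¹ = [-31/134; -92/603]
x' = x̄ + K·y = [-31/134, -92/603]
P' = (I − K·H)·P̄ = [61/134 -38/67; -38/67 559/603]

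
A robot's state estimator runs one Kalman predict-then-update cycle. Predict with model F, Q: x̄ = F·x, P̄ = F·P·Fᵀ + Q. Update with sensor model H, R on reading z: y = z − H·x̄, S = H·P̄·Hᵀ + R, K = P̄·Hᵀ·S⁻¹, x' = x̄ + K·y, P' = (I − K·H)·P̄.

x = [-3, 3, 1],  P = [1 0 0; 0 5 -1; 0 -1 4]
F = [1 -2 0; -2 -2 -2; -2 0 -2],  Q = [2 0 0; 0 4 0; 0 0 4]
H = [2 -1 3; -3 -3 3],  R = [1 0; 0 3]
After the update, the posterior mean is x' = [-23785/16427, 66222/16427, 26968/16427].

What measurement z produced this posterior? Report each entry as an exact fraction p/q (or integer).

x̄ = F·x = [-9, -2, 4]
P̄ = F·P·Fᵀ + Q = [23 14 -6; 14 36 16; -6 16 24]
S = H·P̄·Hᵀ + R = [121 -30; -30 822]
K = P̄·Hᵀ·S⁻¹ = [1273/16427 -5063/32854; 4970/16427 -1857/16427; 6238/16427 1067/16427]
x' − x̄ = [124058/16427, 99076/16427, -38740/16427] = K·y
y = (KᵀK)⁻¹·Kᵀ·(x' − x̄) = [2, -48]
z = y + H·x̄ = [2, -48] + [-4, 45] = [-2, -3]

z = [-2, -3]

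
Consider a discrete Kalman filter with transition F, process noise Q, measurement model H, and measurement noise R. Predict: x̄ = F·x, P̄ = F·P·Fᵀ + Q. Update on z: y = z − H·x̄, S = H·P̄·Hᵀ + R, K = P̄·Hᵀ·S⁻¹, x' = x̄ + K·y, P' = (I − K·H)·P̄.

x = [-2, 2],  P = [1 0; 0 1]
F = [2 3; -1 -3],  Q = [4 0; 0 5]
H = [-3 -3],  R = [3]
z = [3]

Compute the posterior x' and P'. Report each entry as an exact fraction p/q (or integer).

x̄ = F·x = [2, -4]
P̄ = F·P·Fᵀ + Q = [17 -11; -11 15]
y = z − H·x̄ = [-3]
S = H·P̄·Hᵀ + R = [93]
K = P̄·Hᵀ·S⁻¹ = [-6/31; -4/31]
x' = x̄ + K·y = [80/31, -112/31]
P' = (I − K·H)·P̄ = [419/31 -413/31; -413/31 417/31]

x' = [80/31, -112/31]
P' = [419/31 -413/31; -413/31 417/31]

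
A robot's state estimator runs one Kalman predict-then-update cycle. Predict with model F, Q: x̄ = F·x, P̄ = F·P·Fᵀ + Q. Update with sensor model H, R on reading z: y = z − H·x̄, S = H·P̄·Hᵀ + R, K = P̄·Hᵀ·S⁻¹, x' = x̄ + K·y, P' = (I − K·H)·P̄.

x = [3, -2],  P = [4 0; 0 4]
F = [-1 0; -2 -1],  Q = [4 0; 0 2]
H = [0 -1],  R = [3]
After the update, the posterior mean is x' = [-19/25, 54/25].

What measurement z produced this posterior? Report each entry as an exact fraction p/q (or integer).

x̄ = F·x = [-3, -4]
P̄ = F·P·Fᵀ + Q = [8 8; 8 22]
S = H·P̄·Hᵀ + R = [25]
K = P̄·Hᵀ·S⁻¹ = [-8/25; -22/25]
x' − x̄ = [56/25, 154/25] = K·y
y = (KᵀK)⁻¹·Kᵀ·(x' − x̄) = [-7]
z = y + H·x̄ = [-7] + [4] = [-3]

z = [-3]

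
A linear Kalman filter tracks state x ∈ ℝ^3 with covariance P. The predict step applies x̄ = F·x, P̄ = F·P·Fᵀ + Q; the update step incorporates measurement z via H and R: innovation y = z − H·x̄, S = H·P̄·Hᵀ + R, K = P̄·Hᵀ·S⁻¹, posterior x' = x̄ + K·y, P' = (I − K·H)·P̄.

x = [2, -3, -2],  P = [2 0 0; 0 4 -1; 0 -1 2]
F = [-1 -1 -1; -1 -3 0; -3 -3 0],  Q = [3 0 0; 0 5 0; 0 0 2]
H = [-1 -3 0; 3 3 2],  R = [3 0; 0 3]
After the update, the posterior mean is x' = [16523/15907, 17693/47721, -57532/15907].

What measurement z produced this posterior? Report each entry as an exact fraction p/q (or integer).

x̄ = F·x = [3, 7, 3]
P̄ = F·P·Fᵀ + Q = [9 11 15; 11 43 42; 15 42 56]
S = H·P̄·Hᵀ + R = [465 -828; -828 1577]
K = P̄·Hᵀ·S⁻¹ = [2762/15907 2358/15907; -17092/47721 -510/15907; 3989/15907 4949/15907]
x' − x̄ = [-31198/15907, -316354/47721, -105253/15907] = K·y
y = (KᵀK)⁻¹·Kᵀ·(x' − x̄) = [22, -39]
z = y + H·x̄ = [22, -39] + [-24, 36] = [-2, -3]

z = [-2, -3]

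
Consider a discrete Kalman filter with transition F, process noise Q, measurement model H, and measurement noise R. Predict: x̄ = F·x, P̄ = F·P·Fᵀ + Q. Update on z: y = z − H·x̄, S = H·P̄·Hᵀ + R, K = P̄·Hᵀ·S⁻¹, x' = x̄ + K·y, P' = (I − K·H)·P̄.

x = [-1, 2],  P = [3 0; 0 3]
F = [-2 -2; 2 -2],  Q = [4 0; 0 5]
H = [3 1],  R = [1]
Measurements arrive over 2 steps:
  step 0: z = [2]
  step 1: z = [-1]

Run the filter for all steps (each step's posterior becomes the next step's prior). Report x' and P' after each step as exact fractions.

step 0: x̄ = F·x = [-2, -6]
step 0: P̄ = F·P·Fᵀ + Q = [28 0; 0 29]
step 0: y = z − H·x̄ = [14]
step 0: S = H·P̄·Hᵀ + R = [282]
step 0: K = P̄·Hᵀ·S⁻¹ = [14/47; 29/282]
step 0: x' = x̄ + K·y = [102/47, -643/141]
step 0: P' = (I − K·H)·P̄ = [140/47 -406/47; -406/47 7337/282]
step 1: x̄ = F·x = [674/141, 1898/141]
step 1: P̄ = F·P·Fᵀ + Q = [7174/141 12994/141; 12994/141 26803/141]
step 1: y = z − H·x̄ = [-4061/141]
step 1: S = H·P̄·Hᵀ + R = [169474/141]
step 1: K = P̄·Hᵀ·S⁻¹ = [17258/84737; 65785/169474]
step 1: x' = x̄ + K·y = [-92000/84737, 386587/169474]
step 1: P' = (I − K·H)·P̄ = [86710/84737 -242872/84737; -242872/84737 1523017/169474]

step 0: x' = [102/47, -643/141], P' = [140/47 -406/47; -406/47 7337/282]
step 1: x' = [-92000/84737, 386587/169474], P' = [86710/84737 -242872/84737; -242872/84737 1523017/169474]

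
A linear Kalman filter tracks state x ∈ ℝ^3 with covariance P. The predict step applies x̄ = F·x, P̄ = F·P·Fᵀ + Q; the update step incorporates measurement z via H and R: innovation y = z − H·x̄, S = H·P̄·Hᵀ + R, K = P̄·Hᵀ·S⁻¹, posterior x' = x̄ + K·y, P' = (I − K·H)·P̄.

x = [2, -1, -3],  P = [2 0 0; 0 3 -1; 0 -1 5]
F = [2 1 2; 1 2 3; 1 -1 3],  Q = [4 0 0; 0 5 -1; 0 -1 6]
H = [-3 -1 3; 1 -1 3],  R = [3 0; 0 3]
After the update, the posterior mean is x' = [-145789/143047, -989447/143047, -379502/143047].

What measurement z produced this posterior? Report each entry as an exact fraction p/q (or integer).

z = [2, -2]

x̄ = F·x = [-3, -9, -6]
P̄ = F·P·Fᵀ + Q = [31 33 30; 33 52 37; 30 37 62]
S = H·P̄·Hᵀ + R = [328 181; 181 536]
K = P̄·Hᵀ·S⁻¹ = [-35224/143047 35380/143047; -38092/143047 37416/143047; -775/143047 48033/143047]
x' − x̄ = [283352/143047, 297976/143047, 478780/143047] = K·y
y = (KᵀK)⁻¹·Kᵀ·(x' − x̄) = [2, 10]
z = y + H·x̄ = [2, 10] + [0, -12] = [2, -2]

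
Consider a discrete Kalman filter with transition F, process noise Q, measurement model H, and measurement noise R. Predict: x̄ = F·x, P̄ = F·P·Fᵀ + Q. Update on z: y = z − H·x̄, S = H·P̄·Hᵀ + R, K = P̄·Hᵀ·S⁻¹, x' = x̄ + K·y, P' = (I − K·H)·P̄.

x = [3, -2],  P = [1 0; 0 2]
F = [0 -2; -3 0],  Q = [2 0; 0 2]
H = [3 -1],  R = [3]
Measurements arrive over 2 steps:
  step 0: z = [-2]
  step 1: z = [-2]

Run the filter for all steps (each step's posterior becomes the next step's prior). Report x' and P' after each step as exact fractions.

step 0: x' = [-137/52, -683/104], P' = [35/26 165/52; 165/52 1023/104]
step 1: x' = [983/2860, 38119/14300], P' = [359/286 3747/1430; 3747/1430 52851/7150]

step 0: x̄ = F·x = [4, -9]
step 0: P̄ = F·P·Fᵀ + Q = [10 0; 0 11]
step 0: y = z − H·x̄ = [-23]
step 0: S = H·P̄·Hᵀ + R = [104]
step 0: K = P̄·Hᵀ·S⁻¹ = [15/52; -11/104]
step 0: x' = x̄ + K·y = [-137/52, -683/104]
step 0: P' = (I − K·H)·P̄ = [35/26 165/52; 165/52 1023/104]
step 1: x̄ = F·x = [683/52, 411/52]
step 1: P̄ = F·P·Fᵀ + Q = [1075/26 495/26; 495/26 367/26]
step 1: y = z − H·x̄ = [-67/2]
step 1: S = H·P̄·Hᵀ + R = [275]
step 1: K = P̄·Hᵀ·S⁻¹ = [21/55; 43/275]
step 1: x' = x̄ + K·y = [983/2860, 38119/14300]
step 1: P' = (I − K·H)·P̄ = [359/286 3747/1430; 3747/1430 52851/7150]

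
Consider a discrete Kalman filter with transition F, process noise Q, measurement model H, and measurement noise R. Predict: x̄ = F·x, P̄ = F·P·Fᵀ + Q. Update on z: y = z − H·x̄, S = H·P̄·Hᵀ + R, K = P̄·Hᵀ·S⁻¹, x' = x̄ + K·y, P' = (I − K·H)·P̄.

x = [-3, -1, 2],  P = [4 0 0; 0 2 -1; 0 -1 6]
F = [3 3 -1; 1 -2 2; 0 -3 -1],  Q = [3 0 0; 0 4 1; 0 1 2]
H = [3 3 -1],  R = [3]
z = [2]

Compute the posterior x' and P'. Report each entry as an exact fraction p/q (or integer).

x' = [-2444/379, 2559/379, -359/379]
P' = [27021/758 -27721/758 -2577/758; -27721/758 30143/758 7029/758; -2577/758 7029/758 13479/758]

x̄ = F·x = [-14, 3, 1]
P̄ = F·P·Fᵀ + Q = [69 -20 -12; -20 48 5; -12 5 20]
y = z − H·x̄ = [36]
S = H·P̄·Hᵀ + R = [758]
K = P̄·Hᵀ·S⁻¹ = [159/758; 79/758; -41/758]
x' = x̄ + K·y = [-2444/379, 2559/379, -359/379]
P' = (I − K·H)·P̄ = [27021/758 -27721/758 -2577/758; -27721/758 30143/758 7029/758; -2577/758 7029/758 13479/758]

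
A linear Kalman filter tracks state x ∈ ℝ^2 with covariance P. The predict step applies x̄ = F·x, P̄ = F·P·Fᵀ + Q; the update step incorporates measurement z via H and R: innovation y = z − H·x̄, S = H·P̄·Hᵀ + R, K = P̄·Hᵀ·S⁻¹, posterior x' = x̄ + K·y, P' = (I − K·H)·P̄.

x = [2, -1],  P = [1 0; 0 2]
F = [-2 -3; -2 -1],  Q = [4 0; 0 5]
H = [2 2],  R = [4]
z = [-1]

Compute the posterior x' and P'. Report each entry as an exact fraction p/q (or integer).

x' = [34/29, -201/116]
P' = [106/29 -88/29; -88/29 197/58]

x̄ = F·x = [-1, -3]
P̄ = F·P·Fᵀ + Q = [26 10; 10 11]
y = z − H·x̄ = [7]
S = H·P̄·Hᵀ + R = [232]
K = P̄·Hᵀ·S⁻¹ = [9/29; 21/116]
x' = x̄ + K·y = [34/29, -201/116]
P' = (I − K·H)·P̄ = [106/29 -88/29; -88/29 197/58]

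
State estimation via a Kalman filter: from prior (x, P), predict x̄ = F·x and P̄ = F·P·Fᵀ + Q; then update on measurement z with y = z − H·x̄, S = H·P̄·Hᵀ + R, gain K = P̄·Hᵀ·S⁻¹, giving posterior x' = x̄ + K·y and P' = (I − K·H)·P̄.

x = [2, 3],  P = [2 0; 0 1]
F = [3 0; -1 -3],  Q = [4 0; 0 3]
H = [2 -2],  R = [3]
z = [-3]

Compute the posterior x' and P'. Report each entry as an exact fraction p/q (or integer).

x' = [-902/195, -133/39]
P' = [1154/195 214/39; 214/39 226/39]

x̄ = F·x = [6, -11]
P̄ = F·P·Fᵀ + Q = [22 -6; -6 14]
y = z − H·x̄ = [-37]
S = H·P̄·Hᵀ + R = [195]
K = P̄·Hᵀ·S⁻¹ = [56/195; -8/39]
x' = x̄ + K·y = [-902/195, -133/39]
P' = (I − K·H)·P̄ = [1154/195 214/39; 214/39 226/39]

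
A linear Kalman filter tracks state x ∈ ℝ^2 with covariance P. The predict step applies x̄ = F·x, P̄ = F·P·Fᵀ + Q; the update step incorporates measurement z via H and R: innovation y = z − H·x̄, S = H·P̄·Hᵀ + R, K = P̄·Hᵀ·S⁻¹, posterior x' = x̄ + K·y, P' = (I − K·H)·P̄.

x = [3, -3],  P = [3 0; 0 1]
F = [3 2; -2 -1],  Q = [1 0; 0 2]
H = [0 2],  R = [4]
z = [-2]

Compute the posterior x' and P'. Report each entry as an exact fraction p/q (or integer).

x̄ = F·x = [3, -3]
P̄ = F·P·Fᵀ + Q = [32 -20; -20 15]
y = z − H·x̄ = [4]
S = H·P̄·Hᵀ + R = [64]
K = P̄·Hᵀ·S⁻¹ = [-5/8; 15/32]
x' = x̄ + K·y = [1/2, -9/8]
P' = (I − K·H)·P̄ = [7 -5/4; -5/4 15/16]

x' = [1/2, -9/8]
P' = [7 -5/4; -5/4 15/16]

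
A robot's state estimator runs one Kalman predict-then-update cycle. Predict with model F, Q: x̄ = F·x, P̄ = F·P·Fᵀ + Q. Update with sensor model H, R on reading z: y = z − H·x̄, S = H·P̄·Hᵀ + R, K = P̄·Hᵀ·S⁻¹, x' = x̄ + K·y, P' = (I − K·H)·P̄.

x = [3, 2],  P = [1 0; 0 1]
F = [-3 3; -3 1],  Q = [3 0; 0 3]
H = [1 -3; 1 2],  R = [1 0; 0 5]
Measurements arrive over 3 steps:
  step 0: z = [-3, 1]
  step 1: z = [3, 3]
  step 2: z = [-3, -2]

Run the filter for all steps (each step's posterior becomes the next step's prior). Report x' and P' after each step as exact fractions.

step 0: x̄ = F·x = [-3, -7]
step 0: P̄ = F·P·Fᵀ + Q = [21 12; 12 13]
step 0: y = z − H·x̄ = [-21, 18]
step 0: S = H·P̄·Hᵀ + R = [67 -69; -69 126]
step 0: K = P̄·Hᵀ·S⁻¹ = [135/409 220/409; -260/1227 683/3681]
step 0: x' = x̄ + K·y = [-102/409, 323/409]
step 0: P' = (I − K·H)·P̄ = [714/409 193/409; 193/409 839/3681]
step 1: x̄ = F·x = [1275/409, 629/409]
step 1: P̄ = F·P·Fᵀ + Q = [5018/409 13169/1227; 13169/1227 59294/3681]
step 1: y = z − H·x̄ = [1839/409, -1306/409]
step 1: S = H·P̄·Hᵀ + R = [38383/409 -38901/409; -38901/409 458771/3681]
step 1: K = P̄·Hᵀ·S⁻¹ = [2667795/9754076 4676061/9754076; -1104585/4877038 837695/4877038]
step 1: x' = x̄ + K·y = [27470871/9754076, -141087/4877038]
step 1: P' = (I − K·H)·P̄ = [15095301/9754076 2071251/4877038; 2071251/4877038 529306/2438519]
step 2: x̄ = F·x = [-83259135/9754076, -82694787/9754076]
step 2: P̄ = F·P·Fᵀ + Q = [109609917/9754076 92499357/9754076; 92499357/9754076 142382149/9754076]
step 2: y = z − H·x̄ = [-97043727/4877038, 229140557/9754076]
step 2: S = H·P̄·Hᵀ + R = [211451798/2438519 -418591167/4877038; -418591167/4877038 1097906321/9754076]
step 2: K = P̄·Hᵀ·S⁻¹ = [206086470/753176621 359251311/753176621; -5287296120/23348475251 3991324325/23348475251]
step 2: x' = x̄ + K·y = [-2090263263/753176621, 1022642618/23348475251]
step 2: P' = (I − K·H)·P̄ = [1160188521/753176621 318034017/753176621; 318034017/753176621 5048783549/23348475251]

step 0: x' = [-102/409, 323/409], P' = [714/409 193/409; 193/409 839/3681]
step 1: x' = [27470871/9754076, -141087/4877038], P' = [15095301/9754076 2071251/4877038; 2071251/4877038 529306/2438519]
step 2: x' = [-2090263263/753176621, 1022642618/23348475251], P' = [1160188521/753176621 318034017/753176621; 318034017/753176621 5048783549/23348475251]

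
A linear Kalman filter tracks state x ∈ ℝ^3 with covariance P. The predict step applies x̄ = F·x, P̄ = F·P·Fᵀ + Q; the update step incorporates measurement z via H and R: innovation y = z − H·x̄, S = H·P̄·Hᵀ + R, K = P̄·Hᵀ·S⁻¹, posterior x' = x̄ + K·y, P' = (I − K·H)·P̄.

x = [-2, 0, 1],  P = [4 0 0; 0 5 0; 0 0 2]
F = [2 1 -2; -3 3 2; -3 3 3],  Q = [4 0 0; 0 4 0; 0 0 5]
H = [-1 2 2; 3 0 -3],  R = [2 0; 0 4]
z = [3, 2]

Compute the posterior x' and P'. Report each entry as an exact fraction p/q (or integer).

x̄ = F·x = [-6, 8, 9]
P̄ = F·P·Fᵀ + Q = [33 -17 -21; -17 93 93; -21 93 104]
y = z − H·x̄ = [-37, 47]
S = H·P̄·Hᵀ + R = [1719 -1572; -1572 1615]
K = P̄·Hᵀ·S⁻¹ = [78629/305001 35710/101667; 109475/305001 14746/101667; 80725/305001 2585/101667]
x' = x̄ + K·y = [295831/305001, 468619/305001, 122669/305001]
P' = (I − K·H)·P̄ = [1280534/305001 -418798/305001 1137694/305001; -418798/305001 377858/305001 -477782/305001; 1137694/305001 -477782/305001 1127354/305001]

x' = [295831/305001, 468619/305001, 122669/305001]
P' = [1280534/305001 -418798/305001 1137694/305001; -418798/305001 377858/305001 -477782/305001; 1137694/305001 -477782/305001 1127354/305001]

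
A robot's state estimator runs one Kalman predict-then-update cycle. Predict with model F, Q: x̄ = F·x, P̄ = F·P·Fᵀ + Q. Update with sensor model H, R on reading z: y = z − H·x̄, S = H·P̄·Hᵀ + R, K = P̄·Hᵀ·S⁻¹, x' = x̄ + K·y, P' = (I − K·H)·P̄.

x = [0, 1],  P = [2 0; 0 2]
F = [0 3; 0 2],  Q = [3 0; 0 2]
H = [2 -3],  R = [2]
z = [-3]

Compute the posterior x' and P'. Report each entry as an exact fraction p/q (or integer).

x' = [39/16, 41/16]
P' = [159/8 105/8; 105/8 71/8]

x̄ = F·x = [3, 2]
P̄ = F·P·Fᵀ + Q = [21 12; 12 10]
y = z − H·x̄ = [-3]
S = H·P̄·Hᵀ + R = [32]
K = P̄·Hᵀ·S⁻¹ = [3/16; -3/16]
x' = x̄ + K·y = [39/16, 41/16]
P' = (I − K·H)·P̄ = [159/8 105/8; 105/8 71/8]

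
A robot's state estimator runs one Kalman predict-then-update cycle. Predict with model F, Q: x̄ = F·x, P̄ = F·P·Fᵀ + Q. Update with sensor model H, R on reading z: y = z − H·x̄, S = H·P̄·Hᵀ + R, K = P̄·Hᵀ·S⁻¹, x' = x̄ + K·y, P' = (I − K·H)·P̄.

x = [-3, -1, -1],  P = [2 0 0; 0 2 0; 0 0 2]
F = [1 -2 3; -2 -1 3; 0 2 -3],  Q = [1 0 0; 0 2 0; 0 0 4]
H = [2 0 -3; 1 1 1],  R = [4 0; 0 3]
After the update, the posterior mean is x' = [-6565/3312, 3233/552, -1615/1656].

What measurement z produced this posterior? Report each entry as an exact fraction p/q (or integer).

x̄ = F·x = [-4, 4, 1]
P̄ = F·P·Fᵀ + Q = [29 18 -26; 18 30 -22; -26 -22 30]
S = H·P̄·Hᵀ + R = [702 96; 96 32]
K = P̄·Hᵀ·S⁻¹ = [73/414 281/2208; 4/69 235/368; -44/207 83/1104]
x' − x̄ = [6683/3312, 1025/552, -3271/1656] = K·y
y = (KᵀK)⁻¹·Kᵀ·(x' − x̄) = [10, 2]
z = y + H·x̄ = [10, 2] + [-11, 1] = [-1, 3]

z = [-1, 3]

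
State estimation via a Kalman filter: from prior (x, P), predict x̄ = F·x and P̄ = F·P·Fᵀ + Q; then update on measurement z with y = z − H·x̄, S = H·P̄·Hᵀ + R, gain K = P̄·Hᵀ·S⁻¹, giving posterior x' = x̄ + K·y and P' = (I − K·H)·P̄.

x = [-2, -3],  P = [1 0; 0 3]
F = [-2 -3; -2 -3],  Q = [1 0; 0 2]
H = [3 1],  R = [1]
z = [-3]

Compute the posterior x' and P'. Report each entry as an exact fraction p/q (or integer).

x' = [-3/4, -163/254]
P' = [1/4 -1/2; -1/2 222/127]

x̄ = F·x = [13, 13]
P̄ = F·P·Fᵀ + Q = [32 31; 31 33]
y = z − H·x̄ = [-55]
S = H·P̄·Hᵀ + R = [508]
K = P̄·Hᵀ·S⁻¹ = [1/4; 63/254]
x' = x̄ + K·y = [-3/4, -163/254]
P' = (I − K·H)·P̄ = [1/4 -1/2; -1/2 222/127]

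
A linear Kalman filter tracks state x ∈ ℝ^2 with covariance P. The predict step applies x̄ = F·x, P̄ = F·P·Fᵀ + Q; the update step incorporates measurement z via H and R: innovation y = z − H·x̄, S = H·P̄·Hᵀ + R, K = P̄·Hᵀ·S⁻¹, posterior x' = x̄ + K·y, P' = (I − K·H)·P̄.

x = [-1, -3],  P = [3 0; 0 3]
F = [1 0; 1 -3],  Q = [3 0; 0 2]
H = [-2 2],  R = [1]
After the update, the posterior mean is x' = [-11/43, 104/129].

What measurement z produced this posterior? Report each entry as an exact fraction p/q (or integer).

z = [2]

x̄ = F·x = [-1, 8]
P̄ = F·P·Fᵀ + Q = [6 3; 3 32]
S = H·P̄·Hᵀ + R = [129]
K = P̄·Hᵀ·S⁻¹ = [-2/43; 58/129]
x' − x̄ = [32/43, -928/129] = K·y
y = (KᵀK)⁻¹·Kᵀ·(x' − x̄) = [-16]
z = y + H·x̄ = [-16] + [18] = [2]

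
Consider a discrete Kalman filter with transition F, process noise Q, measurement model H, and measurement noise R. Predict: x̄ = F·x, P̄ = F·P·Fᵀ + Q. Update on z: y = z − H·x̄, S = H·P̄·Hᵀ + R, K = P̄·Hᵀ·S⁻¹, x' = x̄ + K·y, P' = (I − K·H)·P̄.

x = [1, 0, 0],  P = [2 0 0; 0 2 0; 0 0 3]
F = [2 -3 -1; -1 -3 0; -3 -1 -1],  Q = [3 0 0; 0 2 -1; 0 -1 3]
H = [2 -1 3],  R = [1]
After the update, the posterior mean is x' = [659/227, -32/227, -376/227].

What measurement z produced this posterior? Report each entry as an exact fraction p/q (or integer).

x̄ = F·x = [2, -1, -3]
P̄ = F·P·Fᵀ + Q = [32 14 -3; 14 22 11; -3 11 26]
S = H·P̄·Hᵀ + R = [227]
K = P̄·Hᵀ·S⁻¹ = [41/227; 39/227; 61/227]
x' − x̄ = [205/227, 195/227, 305/227] = K·y
y = (KᵀK)⁻¹·Kᵀ·(x' − x̄) = [5]
z = y + H·x̄ = [5] + [-4] = [1]

z = [1]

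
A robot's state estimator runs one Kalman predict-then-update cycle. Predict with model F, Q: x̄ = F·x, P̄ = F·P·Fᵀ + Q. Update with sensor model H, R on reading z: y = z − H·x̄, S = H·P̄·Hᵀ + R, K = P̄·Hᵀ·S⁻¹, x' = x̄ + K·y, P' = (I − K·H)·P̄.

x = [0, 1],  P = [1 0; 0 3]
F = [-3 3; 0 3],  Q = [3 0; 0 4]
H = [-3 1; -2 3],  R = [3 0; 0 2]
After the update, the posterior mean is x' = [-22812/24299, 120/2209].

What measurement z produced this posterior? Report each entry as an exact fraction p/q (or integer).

z = [3, 2]

x̄ = F·x = [3, 3]
P̄ = F·P·Fᵀ + Q = [39 27; 27 31]
S = H·P̄·Hᵀ + R = [223 30; 30 113]
K = P̄·Hᵀ·S⁻¹ = [-10260/24299 3369/24299; -620/2209 927/2209]
x' − x̄ = [-95709/24299, -6507/2209] = K·y
y = (KᵀK)⁻¹·Kᵀ·(x' − x̄) = [9, -1]
z = y + H·x̄ = [9, -1] + [-6, 3] = [3, 2]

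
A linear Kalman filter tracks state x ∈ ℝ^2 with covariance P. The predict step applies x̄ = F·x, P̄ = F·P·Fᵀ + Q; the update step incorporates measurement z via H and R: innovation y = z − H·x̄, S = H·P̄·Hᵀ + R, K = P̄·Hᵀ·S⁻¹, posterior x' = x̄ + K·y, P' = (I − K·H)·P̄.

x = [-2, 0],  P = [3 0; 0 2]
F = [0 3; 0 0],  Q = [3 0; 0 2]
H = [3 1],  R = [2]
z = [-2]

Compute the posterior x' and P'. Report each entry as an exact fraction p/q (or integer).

x' = [-126/193, -4/193]
P' = [84/193 -126/193; -126/193 382/193]

x̄ = F·x = [0, 0]
P̄ = F·P·Fᵀ + Q = [21 0; 0 2]
y = z − H·x̄ = [-2]
S = H·P̄·Hᵀ + R = [193]
K = P̄·Hᵀ·S⁻¹ = [63/193; 2/193]
x' = x̄ + K·y = [-126/193, -4/193]
P' = (I − K·H)·P̄ = [84/193 -126/193; -126/193 382/193]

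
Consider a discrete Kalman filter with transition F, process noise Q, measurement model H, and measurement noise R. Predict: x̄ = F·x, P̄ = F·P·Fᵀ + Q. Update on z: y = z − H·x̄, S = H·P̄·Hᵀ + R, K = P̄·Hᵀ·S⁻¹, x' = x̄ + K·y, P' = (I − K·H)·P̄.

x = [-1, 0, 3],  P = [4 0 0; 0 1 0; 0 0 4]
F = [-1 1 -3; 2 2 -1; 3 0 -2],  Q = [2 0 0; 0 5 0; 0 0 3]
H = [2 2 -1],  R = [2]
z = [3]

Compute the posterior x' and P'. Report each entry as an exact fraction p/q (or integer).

x̄ = F·x = [-8, -5, -9]
P̄ = F·P·Fᵀ + Q = [43 6 12; 6 29 32; 12 32 55]
y = z − H·x̄ = [20]
S = H·P̄·Hᵀ + R = [217]
K = P̄·Hᵀ·S⁻¹ = [86/217; 38/217; 33/217]
x' = x̄ + K·y = [-16/217, -325/217, -1293/217]
P' = (I − K·H)·P̄ = [1935/217 -1966/217 -234/217; -1966/217 4849/217 5690/217; -234/217 5690/217 10846/217]

x' = [-16/217, -325/217, -1293/217]
P' = [1935/217 -1966/217 -234/217; -1966/217 4849/217 5690/217; -234/217 5690/217 10846/217]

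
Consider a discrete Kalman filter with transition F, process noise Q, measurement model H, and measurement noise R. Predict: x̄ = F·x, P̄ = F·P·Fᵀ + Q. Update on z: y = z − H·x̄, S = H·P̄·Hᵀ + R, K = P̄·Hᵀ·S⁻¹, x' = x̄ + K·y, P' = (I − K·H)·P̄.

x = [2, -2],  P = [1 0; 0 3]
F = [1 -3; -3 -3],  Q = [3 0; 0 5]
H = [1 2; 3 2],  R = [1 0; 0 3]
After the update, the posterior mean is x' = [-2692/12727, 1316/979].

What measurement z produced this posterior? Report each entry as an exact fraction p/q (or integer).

z = [3, 1]

x̄ = F·x = [8, 0]
P̄ = F·P·Fᵀ + Q = [31 24; 24 41]
S = H·P̄·Hᵀ + R = [292 449; 449 734]
K = P̄·Hᵀ·S⁻¹ = [-5323/12727 5701/12727; 666/979 -202/979]
x' − x̄ = [-104508/12727, 1316/979] = K·y
y = (KᵀK)⁻¹·Kᵀ·(x' − x̄) = [-5, -23]
z = y + H·x̄ = [-5, -23] + [8, 24] = [3, 1]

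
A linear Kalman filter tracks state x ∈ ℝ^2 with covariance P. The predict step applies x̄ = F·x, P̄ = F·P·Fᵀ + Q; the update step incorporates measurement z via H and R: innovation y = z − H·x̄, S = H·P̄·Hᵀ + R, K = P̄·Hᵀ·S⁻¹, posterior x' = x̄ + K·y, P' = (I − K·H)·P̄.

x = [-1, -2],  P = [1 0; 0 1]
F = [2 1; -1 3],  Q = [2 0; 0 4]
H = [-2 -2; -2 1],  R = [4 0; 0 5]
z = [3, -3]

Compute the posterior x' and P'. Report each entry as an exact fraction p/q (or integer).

x̄ = F·x = [-4, -5]
P̄ = F·P·Fᵀ + Q = [7 1; 1 14]
y = z − H·x̄ = [-15, -6]
S = H·P̄·Hᵀ + R = [96 2; 2 43]
K = P̄·Hᵀ·S⁻¹ = [-331/2062 -304/1031; -657/2062 303/1031]
x' = x̄ + K·y = [365/2062, -4091/2062]
P' = (I − K·H)·P̄ = [617/1031 -286/1031; -286/1031 943/1031]

x' = [365/2062, -4091/2062]
P' = [617/1031 -286/1031; -286/1031 943/1031]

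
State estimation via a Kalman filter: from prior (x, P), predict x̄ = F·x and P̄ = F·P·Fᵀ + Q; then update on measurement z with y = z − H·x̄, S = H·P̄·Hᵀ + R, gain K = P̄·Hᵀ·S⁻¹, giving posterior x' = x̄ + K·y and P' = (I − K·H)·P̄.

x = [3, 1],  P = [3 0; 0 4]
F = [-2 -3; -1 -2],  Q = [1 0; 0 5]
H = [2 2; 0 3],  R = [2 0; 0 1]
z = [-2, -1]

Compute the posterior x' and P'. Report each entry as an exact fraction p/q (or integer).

x' = [-55/69, -7/23]
P' = [3085/5451 -174/1817; -174/1817 192/1817]

x̄ = F·x = [-9, -5]
P̄ = F·P·Fᵀ + Q = [49 30; 30 24]
y = z − H·x̄ = [26, 14]
S = H·P̄·Hᵀ + R = [534 324; 324 217]
K = P̄·Hᵀ·S⁻¹ = [2563/5451 -522/1817; 18/1817 576/1817]
x' = x̄ + K·y = [-55/69, -7/23]
P' = (I − K·H)·P̄ = [3085/5451 -174/1817; -174/1817 192/1817]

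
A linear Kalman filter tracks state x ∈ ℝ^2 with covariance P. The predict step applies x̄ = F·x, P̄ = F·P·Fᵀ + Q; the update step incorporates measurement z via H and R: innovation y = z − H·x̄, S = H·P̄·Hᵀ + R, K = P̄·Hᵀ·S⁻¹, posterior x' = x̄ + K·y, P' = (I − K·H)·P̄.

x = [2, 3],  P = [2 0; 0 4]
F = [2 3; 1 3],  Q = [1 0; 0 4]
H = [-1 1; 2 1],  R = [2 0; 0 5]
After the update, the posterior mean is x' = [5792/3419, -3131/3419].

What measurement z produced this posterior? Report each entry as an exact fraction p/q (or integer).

z = [-3, 2]

x̄ = F·x = [13, 11]
P̄ = F·P·Fᵀ + Q = [45 40; 40 42]
S = H·P̄·Hᵀ + R = [9 -8; -8 387]
K = P̄·Hᵀ·S⁻¹ = [-895/3419 1130/3419; 1750/3419 1114/3419]
x' − x̄ = [-38655/3419, -40740/3419] = K·y
y = (KᵀK)⁻¹·Kᵀ·(x' − x̄) = [-1, -35]
z = y + H·x̄ = [-1, -35] + [-2, 37] = [-3, 2]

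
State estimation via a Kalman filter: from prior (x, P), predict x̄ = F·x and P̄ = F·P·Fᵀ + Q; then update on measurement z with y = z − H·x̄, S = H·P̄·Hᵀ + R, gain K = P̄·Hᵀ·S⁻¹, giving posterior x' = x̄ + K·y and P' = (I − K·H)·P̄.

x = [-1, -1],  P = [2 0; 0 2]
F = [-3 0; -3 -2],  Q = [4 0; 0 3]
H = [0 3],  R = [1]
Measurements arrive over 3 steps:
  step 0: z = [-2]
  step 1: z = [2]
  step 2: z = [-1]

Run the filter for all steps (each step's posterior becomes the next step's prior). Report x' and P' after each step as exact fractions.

step 0: x' = [-66/131, -169/262], P' = [1424/131 9/131; 9/131 29/262]
step 1: x' = [-32571/60253, 80617/120506], P' = [445870/60253 6435/60253; 6435/60253 13375/120506]
step 2: x' = [10080531/9684571, -12875581/38738284], P' = [70780894/9684571 1012860/9684571; 1012860/9684571 4297559/38738284]

step 0: x̄ = F·x = [3, 5]
step 0: P̄ = F·P·Fᵀ + Q = [22 18; 18 29]
step 0: y = z − H·x̄ = [-17]
step 0: S = H·P̄·Hᵀ + R = [262]
step 0: K = P̄·Hᵀ·S⁻¹ = [27/131; 87/262]
step 0: x' = x̄ + K·y = [-66/131, -169/262]
step 0: P' = (I − K·H)·P̄ = [1424/131 9/131; 9/131 29/262]
step 1: x̄ = F·x = [198/131, 367/131]
step 1: P̄ = F·P·Fᵀ + Q = [13340/131 12870/131; 12870/131 13375/131]
step 1: y = z − H·x̄ = [-839/131]
step 1: S = H·P̄·Hᵀ + R = [120506/131]
step 1: K = P̄·Hᵀ·S⁻¹ = [19305/60253; 40125/120506]
step 1: x' = x̄ + K·y = [-32571/60253, 80617/120506]
step 1: P' = (I − K·H)·P̄ = [445870/60253 6435/60253; 6435/60253 13375/120506]
step 2: x̄ = F·x = [97713/60253, 17096/60253]
step 2: P̄ = F·P·Fᵀ + Q = [4253842/60253 4051440/60253; 4051440/60253 4297559/60253]
step 2: y = z − H·x̄ = [-111541/60253]
step 2: S = H·P̄·Hᵀ + R = [38738284/60253]
step 2: K = P̄·Hᵀ·S⁻¹ = [3038580/9684571; 12892677/38738284]
step 2: x' = x̄ + K·y = [10080531/9684571, -12875581/38738284]
step 2: P' = (I − K·H)·P̄ = [70780894/9684571 1012860/9684571; 1012860/9684571 4297559/38738284]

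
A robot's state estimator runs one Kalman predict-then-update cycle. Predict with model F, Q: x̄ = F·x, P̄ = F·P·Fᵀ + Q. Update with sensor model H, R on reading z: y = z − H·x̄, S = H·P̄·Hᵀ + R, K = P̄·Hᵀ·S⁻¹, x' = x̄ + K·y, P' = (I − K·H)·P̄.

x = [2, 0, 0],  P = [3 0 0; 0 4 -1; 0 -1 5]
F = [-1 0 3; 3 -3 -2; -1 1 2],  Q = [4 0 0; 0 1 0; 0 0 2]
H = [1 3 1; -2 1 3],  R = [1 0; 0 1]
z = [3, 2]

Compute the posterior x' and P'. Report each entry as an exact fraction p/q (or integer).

x̄ = F·x = [-2, 6, -2]
P̄ = F·P·Fᵀ + Q = [52 -30 30; -30 72 -33; 30 -33 25]
y = z − H·x̄ = [-11, -2]
S = H·P̄·Hᵀ + R = [408 37; 37 68]
K = P̄·Hᵀ·S⁻¹ = [1084/26375 -17656/26375; 9183/26375 7803/26375; -2326/26375 -5716/26375]
x' = x̄ + K·y = [-29362/26375, 41631/26375, -15732/26375]
P' = (I − K·H)·P̄ = [603308/26375 -374454/26375 521138/26375; -374454/26375 236502/26375 -325869/26375; 521138/26375 -325869/26375 454143/26375]

x' = [-29362/26375, 41631/26375, -15732/26375]
P' = [603308/26375 -374454/26375 521138/26375; -374454/26375 236502/26375 -325869/26375; 521138/26375 -325869/26375 454143/26375]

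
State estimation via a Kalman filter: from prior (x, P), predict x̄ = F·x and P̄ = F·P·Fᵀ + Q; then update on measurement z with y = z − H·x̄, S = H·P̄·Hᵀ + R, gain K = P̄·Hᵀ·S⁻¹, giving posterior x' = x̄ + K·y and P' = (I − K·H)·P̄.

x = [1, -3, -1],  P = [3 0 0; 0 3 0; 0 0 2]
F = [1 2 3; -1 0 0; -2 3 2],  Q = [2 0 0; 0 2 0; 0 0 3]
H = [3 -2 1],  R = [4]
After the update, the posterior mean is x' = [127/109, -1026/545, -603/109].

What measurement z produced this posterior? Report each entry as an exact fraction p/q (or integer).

z = [2]

x̄ = F·x = [-8, -1, -13]
P̄ = F·P·Fᵀ + Q = [35 -3 24; -3 5 6; 24 6 50]
S = H·P̄·Hᵀ + R = [545]
K = P̄·Hᵀ·S⁻¹ = [27/109; -13/545; 22/109]
x' − x̄ = [999/109, -481/545, 814/109] = K·y
y = (KᵀK)⁻¹·Kᵀ·(x' − x̄) = [37]
z = y + H·x̄ = [37] + [-35] = [2]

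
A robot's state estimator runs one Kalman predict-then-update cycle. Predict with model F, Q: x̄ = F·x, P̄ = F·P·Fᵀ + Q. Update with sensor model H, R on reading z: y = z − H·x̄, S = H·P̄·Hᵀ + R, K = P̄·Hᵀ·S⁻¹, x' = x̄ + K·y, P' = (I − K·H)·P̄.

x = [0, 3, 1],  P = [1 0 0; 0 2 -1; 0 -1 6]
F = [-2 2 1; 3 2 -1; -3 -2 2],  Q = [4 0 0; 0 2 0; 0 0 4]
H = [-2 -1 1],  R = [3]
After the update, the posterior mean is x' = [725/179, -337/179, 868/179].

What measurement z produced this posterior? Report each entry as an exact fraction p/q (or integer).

z = [-1]

x̄ = F·x = [7, 5, -4]
P̄ = F·P·Fᵀ + Q = [18 -4 8; -4 29 -35; 8 -35 53]
S = H·P̄·Hᵀ + R = [179]
K = P̄·Hᵀ·S⁻¹ = [-24/179; -56/179; 72/179]
x' − x̄ = [-528/179, -1232/179, 1584/179] = K·y
y = (KᵀK)⁻¹·Kᵀ·(x' − x̄) = [22]
z = y + H·x̄ = [22] + [-23] = [-1]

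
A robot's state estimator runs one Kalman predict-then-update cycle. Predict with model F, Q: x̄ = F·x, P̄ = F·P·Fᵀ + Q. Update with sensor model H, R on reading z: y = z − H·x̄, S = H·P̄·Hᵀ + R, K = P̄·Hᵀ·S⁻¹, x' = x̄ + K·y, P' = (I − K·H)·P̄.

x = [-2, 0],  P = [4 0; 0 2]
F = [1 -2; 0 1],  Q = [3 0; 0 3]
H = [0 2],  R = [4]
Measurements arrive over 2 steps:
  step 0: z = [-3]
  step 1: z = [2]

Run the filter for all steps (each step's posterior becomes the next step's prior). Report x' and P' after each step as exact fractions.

step 0: x̄ = F·x = [-2, 0]
step 0: P̄ = F·P·Fᵀ + Q = [15 -4; -4 5]
step 0: y = z − H·x̄ = [-3]
step 0: S = H·P̄·Hᵀ + R = [24]
step 0: K = P̄·Hᵀ·S⁻¹ = [-1/3; 5/12]
step 0: x' = x̄ + K·y = [-1, -5/4]
step 0: P' = (I − K·H)·P̄ = [37/3 -2/3; -2/3 5/6]
step 1: x̄ = F·x = [3/2, -5/4]
step 1: P̄ = F·P·Fᵀ + Q = [64/3 -7/3; -7/3 23/6]
step 1: y = z − H·x̄ = [9/2]
step 1: S = H·P̄·Hᵀ + R = [58/3]
step 1: K = P̄·Hᵀ·S⁻¹ = [-7/29; 23/58]
step 1: x' = x̄ + K·y = [12/29, 31/58]
step 1: P' = (I − K·H)·P̄ = [586/29 -14/29; -14/29 23/29]

step 0: x' = [-1, -5/4], P' = [37/3 -2/3; -2/3 5/6]
step 1: x' = [12/29, 31/58], P' = [586/29 -14/29; -14/29 23/29]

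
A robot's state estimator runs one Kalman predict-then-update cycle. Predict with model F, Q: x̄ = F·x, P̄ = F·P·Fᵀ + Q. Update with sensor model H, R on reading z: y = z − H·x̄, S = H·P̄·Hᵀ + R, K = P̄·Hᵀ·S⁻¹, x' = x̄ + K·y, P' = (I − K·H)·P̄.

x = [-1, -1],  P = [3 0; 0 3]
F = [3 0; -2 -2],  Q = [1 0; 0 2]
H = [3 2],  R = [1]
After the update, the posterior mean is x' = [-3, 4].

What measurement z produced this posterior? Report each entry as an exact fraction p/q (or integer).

z = [-1]

x̄ = F·x = [-3, 4]
P̄ = F·P·Fᵀ + Q = [28 -18; -18 26]
S = H·P̄·Hᵀ + R = [141]
K = P̄·Hᵀ·S⁻¹ = [16/47; -2/141]
x' − x̄ = [0, 0] = K·y
y = (KᵀK)⁻¹·Kᵀ·(x' − x̄) = [0]
z = y + H·x̄ = [0] + [-1] = [-1]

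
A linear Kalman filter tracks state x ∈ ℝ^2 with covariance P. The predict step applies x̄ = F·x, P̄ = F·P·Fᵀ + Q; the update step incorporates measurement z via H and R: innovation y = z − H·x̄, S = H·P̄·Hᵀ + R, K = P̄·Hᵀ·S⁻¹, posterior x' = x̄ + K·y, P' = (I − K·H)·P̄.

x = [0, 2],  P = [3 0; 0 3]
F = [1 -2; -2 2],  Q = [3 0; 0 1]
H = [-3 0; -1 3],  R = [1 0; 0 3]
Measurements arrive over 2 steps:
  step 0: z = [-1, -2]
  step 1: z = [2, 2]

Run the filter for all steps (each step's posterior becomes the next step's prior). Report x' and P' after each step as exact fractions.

step 0: x̄ = F·x = [-4, 4]
step 0: P̄ = F·P·Fᵀ + Q = [18 -18; -18 25]
step 0: y = z − H·x̄ = [-13, -18]
step 0: S = H·P̄·Hᵀ + R = [163 216; 216 354]
step 0: K = P̄·Hᵀ·S⁻¹ = [-594/1841 -12/1841; -162/1841 1165/3682]
step 0: x' = x̄ + K·y = [82/263, -145/263]
step 0: P' = (I − K·H)·P̄ = [198/1841 54/1841; 54/1841 1201/3682]
step 1: x̄ = F·x = [372/263, -454/263]
step 1: P̄ = F·P·Fᵀ + Q = [7907/1841 -2474/1841; -2474/1841 4603/1841]
step 1: y = z − H·x̄ = [1642/263, 2260/263]
step 1: S = H·P̄·Hᵀ + R = [73004/1841 45987/1841; 45987/1841 69701/1841]
step 1: K = P̄·Hᵀ·S⁻¹ = [-515178/1615235 -15329/1615235; -125739/1615235 460298/1615235]
step 1: x' = x̄ + K·y = [-1063492/1615235, 382104/1615235]
step 1: P' = (I − K·H)·P̄ = [171726/1615235 41913/1615235; 41913/1615235 474269/1615235]

step 0: x' = [82/263, -145/263], P' = [198/1841 54/1841; 54/1841 1201/3682]
step 1: x' = [-1063492/1615235, 382104/1615235], P' = [171726/1615235 41913/1615235; 41913/1615235 474269/1615235]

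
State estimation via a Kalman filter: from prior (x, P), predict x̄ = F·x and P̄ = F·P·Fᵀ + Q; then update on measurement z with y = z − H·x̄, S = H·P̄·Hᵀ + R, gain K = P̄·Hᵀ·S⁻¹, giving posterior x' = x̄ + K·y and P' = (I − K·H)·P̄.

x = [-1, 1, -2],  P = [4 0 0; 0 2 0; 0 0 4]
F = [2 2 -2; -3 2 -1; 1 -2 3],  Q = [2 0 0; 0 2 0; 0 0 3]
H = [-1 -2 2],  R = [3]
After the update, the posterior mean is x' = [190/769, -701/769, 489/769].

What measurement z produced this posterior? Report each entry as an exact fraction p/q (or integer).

z = [3]

x̄ = F·x = [4, 7, -9]
P̄ = F·P·Fᵀ + Q = [42 -8 -24; -8 50 -32; -24 -32 51]
S = H·P̄·Hᵀ + R = [769]
K = P̄·Hᵀ·S⁻¹ = [-74/769; -156/769; 190/769]
x' − x̄ = [-2886/769, -6084/769, 7410/769] = K·y
y = (KᵀK)⁻¹·Kᵀ·(x' − x̄) = [39]
z = y + H·x̄ = [39] + [-36] = [3]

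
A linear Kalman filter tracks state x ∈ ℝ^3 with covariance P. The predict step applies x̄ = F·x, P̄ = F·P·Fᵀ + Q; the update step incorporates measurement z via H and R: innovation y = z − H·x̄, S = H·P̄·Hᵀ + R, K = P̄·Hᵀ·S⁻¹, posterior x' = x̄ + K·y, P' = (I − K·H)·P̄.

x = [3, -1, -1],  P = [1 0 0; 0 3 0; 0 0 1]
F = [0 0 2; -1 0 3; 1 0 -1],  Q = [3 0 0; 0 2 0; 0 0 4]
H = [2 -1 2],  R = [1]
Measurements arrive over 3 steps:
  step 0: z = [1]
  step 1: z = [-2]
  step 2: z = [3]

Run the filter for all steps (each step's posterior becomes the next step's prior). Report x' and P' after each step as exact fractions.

step 0: x̄ = F·x = [-2, -6, 4]
step 0: P̄ = F·P·Fᵀ + Q = [7 6 -2; 6 12 -4; -2 -4 6]
step 0: y = z − H·x̄ = [-9]
step 0: S = H·P̄·Hᵀ + R = [41]
step 0: K = P̄·Hᵀ·S⁻¹ = [4/41; -8/41; 12/41]
step 0: x' = x̄ + K·y = [-118/41, -174/41, 56/41]
step 0: P' = (I − K·H)·P̄ = [271/41 278/41 -130/41; 278/41 428/41 -68/41; -130/41 -68/41 102/41]
step 1: x̄ = F·x = [112/41, 286/41, -174/41]
step 1: P̄ = F·P·Fᵀ + Q = [531/41 872/41 -464/41; 872/41 2051/41 -1097/41; -464/41 -1097/41 797/41]
step 1: y = z − H·x̄ = [8]
step 1: S = H·P̄·Hᵀ + R = [112]
step 1: K = P̄·Hᵀ·S⁻¹ = [-9/56; -61/112; 43/112]
step 1: x' = x̄ + K·y = [415/287, 1503/574, -673/574]
step 1: P' = (I − K·H)·P̄ = [11547/1148 26323/2296 -10117/2296; 26323/2296 77151/4592 -15321/4592; -10117/2296 -15321/4592 13455/4592]
step 2: x̄ = F·x = [-673/287, -407/82, 1503/574]
step 2: P̄ = F·P·Fᵀ + Q = [16899/1148 8657/328 -33689/2296; 8657/328 42553/656 -23927/656; -33689/2296 -23927/656 118479/4592]
step 2: y = z − H·x̄ = [-1441/574]
step 2: S = H·P̄·Hᵀ + R = [692903/4592]
step 2: K = P̄·Hᵀ·S⁻¹ = [-120762/692903; -390453/692903; 269691/692903]
step 2: x' = x̄ + K·y = [-1321654/692903, -2458951/692903, 1137297/692903]
step 2: P' = (I − K·H)·P̄ = [7023957/692903 8019724/692903 -3074476/692903; 8019724/692903 11746987/692903 -2341457/692903; -3074476/692903 -2341457/692903 2038593/692903]

step 0: x' = [-118/41, -174/41, 56/41], P' = [271/41 278/41 -130/41; 278/41 428/41 -68/41; -130/41 -68/41 102/41]
step 1: x' = [415/287, 1503/574, -673/574], P' = [11547/1148 26323/2296 -10117/2296; 26323/2296 77151/4592 -15321/4592; -10117/2296 -15321/4592 13455/4592]
step 2: x' = [-1321654/692903, -2458951/692903, 1137297/692903], P' = [7023957/692903 8019724/692903 -3074476/692903; 8019724/692903 11746987/692903 -2341457/692903; -3074476/692903 -2341457/692903 2038593/692903]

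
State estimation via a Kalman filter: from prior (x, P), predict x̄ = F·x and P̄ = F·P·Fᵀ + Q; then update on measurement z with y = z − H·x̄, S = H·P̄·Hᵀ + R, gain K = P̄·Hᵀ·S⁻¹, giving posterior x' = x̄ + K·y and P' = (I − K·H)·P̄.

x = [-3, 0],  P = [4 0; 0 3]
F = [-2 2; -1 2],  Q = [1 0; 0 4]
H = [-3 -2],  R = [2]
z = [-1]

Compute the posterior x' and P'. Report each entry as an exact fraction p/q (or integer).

x̄ = F·x = [6, 3]
P̄ = F·P·Fᵀ + Q = [29 20; 20 20]
y = z − H·x̄ = [23]
S = H·P̄·Hᵀ + R = [583]
K = P̄·Hᵀ·S⁻¹ = [-127/583; -100/583]
x' = x̄ + K·y = [577/583, -551/583]
P' = (I − K·H)·P̄ = [778/583 -1040/583; -1040/583 1660/583]

x' = [577/583, -551/583]
P' = [778/583 -1040/583; -1040/583 1660/583]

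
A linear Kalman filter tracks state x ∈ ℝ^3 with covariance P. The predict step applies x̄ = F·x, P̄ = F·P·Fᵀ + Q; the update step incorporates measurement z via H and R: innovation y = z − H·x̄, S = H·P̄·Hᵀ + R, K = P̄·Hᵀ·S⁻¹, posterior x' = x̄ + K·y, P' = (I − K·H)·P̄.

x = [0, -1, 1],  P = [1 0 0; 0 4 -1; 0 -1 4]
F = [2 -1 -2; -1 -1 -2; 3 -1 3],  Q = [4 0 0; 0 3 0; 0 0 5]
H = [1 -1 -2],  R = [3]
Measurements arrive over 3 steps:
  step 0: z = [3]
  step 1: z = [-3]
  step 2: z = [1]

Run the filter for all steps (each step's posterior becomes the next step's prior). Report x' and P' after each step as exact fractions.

step 0: x̄ = F·x = [-1, -1, 4]
step 0: P̄ = F·P·Fᵀ + Q = [24 14 -13; 14 20 -22; -13 -22 60]
step 0: y = z − H·x̄ = [11]
step 0: S = H·P̄·Hᵀ + R = [223]
step 0: K = P̄·Hᵀ·S⁻¹ = [36/223; 38/223; -111/223]
step 0: x' = x̄ + K·y = [173/223, 195/223, -329/223]
step 0: P' = (I − K·H)·P̄ = [4056/223 1754/223 1097/223; 1754/223 3016/223 -688/223; 1097/223 -688/223 1059/223]
step 1: x̄ = F·x = [809/223, 290/223, -663/223]
step 1: P̄ = F·P·Fᵀ + Q = [5824/223 -7560/223 12916/223; -7560/223 17121/223 -28199/223; 12916/223 -28199/223 63516/223]
step 1: y = z − H·x̄ = [-2514/223]
step 1: S = H·P̄·Hᵀ + R = [128338/223]
step 1: K = P̄·Hᵀ·S⁻¹ = [-6224/64169; 4531/18334; -85917/128338]
step 1: x' = x̄ + K·y = [302959/64169, -13619/9167, 293514/64169]
step 1: P' = (I − K·H)·P̄ = [1328448/64169 -184312/9167 1318652/64169; -184312/9167 763169/18334 -572693/18334; 1318652/64169 -572693/18334 3451953/128338]
step 2: x̄ = F·x = [114223/64169, -113522/9167, 1884752/64169]
step 2: P̄ = F·P·Fᵀ + Q = [3478567/128338 -699063/18334 8741266/64169; -699063/18334 1649283/18334 -2707598/9167; 8741266/64169 -2707598/9167 73985150/64169]
step 2: y = z − H·x̄ = [417828/9167]
step 2: S = H·P̄·Hᵀ + R = [28251502/9167]
step 2: K = P̄·Hᵀ·S⁻¹ = [-949752/14125751; 4241023/28251502; -8591132/14125751]
step 2: x' = x̄ + K·y = [-127014857/98880257, -78278000/14125751, 163219040/98880257]
step 2: P' = (I − K·H)·P̄ = [2605057615/197760514 -198423663/28251502 1008478210/98880257; -198423663/28251502 289685006/14125751 -197629186/14125751; 1008478210/98880257 -197629186/14125751 1286148142/98880257]

step 0: x' = [173/223, 195/223, -329/223], P' = [4056/223 1754/223 1097/223; 1754/223 3016/223 -688/223; 1097/223 -688/223 1059/223]
step 1: x' = [302959/64169, -13619/9167, 293514/64169], P' = [1328448/64169 -184312/9167 1318652/64169; -184312/9167 763169/18334 -572693/18334; 1318652/64169 -572693/18334 3451953/128338]
step 2: x' = [-127014857/98880257, -78278000/14125751, 163219040/98880257], P' = [2605057615/197760514 -198423663/28251502 1008478210/98880257; -198423663/28251502 289685006/14125751 -197629186/14125751; 1008478210/98880257 -197629186/14125751 1286148142/98880257]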